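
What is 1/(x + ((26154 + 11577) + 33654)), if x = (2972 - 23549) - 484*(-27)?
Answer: 1/63876 ≈ 1.5655e-5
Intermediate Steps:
x = -7509 (x = -20577 - 1*(-13068) = -20577 + 13068 = -7509)
1/(x + ((26154 + 11577) + 33654)) = 1/(-7509 + ((26154 + 11577) + 33654)) = 1/(-7509 + (37731 + 33654)) = 1/(-7509 + 71385) = 1/63876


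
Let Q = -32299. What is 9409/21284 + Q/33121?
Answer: -375816427/704947364 ≈ -0.53311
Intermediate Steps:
9409/21284 + Q/33121 = 9409/21284 - 32299/33121 = -375816427/704947364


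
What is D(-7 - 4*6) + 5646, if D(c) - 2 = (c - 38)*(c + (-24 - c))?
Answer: 7304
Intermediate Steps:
D(c) = 914 - 24*c (D(c) = 2 + (c - 38)*(c + (-24 - c)) = 2 + (-38 + c)*(-24) = 2 + (912 - 24*c) = 914 - 24*c)
D(-7 - 4*6) + 5646 = (914 - 24*(-7 - 4*6)) + 5646 = (914 - 24*(-7 - 24)) + 5646 = (914 - 24*(-31)) + 5646 = (914 + 744) + 5646 = 1658 + 5646 = 7304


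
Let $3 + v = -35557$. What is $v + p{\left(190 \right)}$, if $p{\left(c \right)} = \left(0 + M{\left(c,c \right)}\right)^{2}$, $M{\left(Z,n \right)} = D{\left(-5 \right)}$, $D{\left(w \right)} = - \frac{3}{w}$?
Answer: $- \frac{888991}{25} \approx -35560.0$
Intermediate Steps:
$v = -35560$ ($v = -3 - 35557 = -35560$)
$M{\left(Z,n \right)} = \frac{3}{5}$ ($M{\left(Z,n \right)} = - \frac{3}{-5} = \left(-3\right) \left(- \frac{1}{5}\right) = \frac{3}{5}$)
$p{\left(c \right)} = \frac{9}{25}$ ($p{\left(c \right)} = \left(0 + \frac{3}{5}\right)^{2} = \left(\frac{3}{5}\right)^{2} = \frac{9}{25}$)
$v + p{\left(190 \right)} = -35560 + \frac{9}{25} = - \frac{888991}{25}$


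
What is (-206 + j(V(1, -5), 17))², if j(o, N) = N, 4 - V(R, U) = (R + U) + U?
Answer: 35721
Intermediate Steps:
V(R, U) = 4 - R - 2*U (V(R, U) = 4 - ((R + U) + U) = 4 - (R + 2*U) = 4 + (-R - 2*U) = 4 - R - 2*U)
(-206 + j(V(1, -5), 17))² = (-206 + 17)² = (-189)² = 35721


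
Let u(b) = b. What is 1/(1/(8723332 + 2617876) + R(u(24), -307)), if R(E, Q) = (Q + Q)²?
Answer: 11341208/4275590051169 ≈ 2.6525e-6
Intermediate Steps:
R(E, Q) = 4*Q² (R(E, Q) = (2*Q)² = 4*Q²)
1/(1/(8723332 + 2617876) + R(u(24), -307)) = 1/(1/(8723332 + 2617876) + 4*(-307)²) = 1/(1/11341208 + 4*94249) = 1/(1/11341208 + 376996) = 1/(4275590051169/11341208) = 11341208/4275590051169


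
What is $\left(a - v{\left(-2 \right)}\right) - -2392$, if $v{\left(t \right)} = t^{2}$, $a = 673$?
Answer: $3061$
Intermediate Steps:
$\left(a - v{\left(-2 \right)}\right) - -2392 = \left(673 - \left(-2\right)^{2}\right) - -2392 = \left(673 - 4\right) + 2392 = 669 + 2392 = 3061$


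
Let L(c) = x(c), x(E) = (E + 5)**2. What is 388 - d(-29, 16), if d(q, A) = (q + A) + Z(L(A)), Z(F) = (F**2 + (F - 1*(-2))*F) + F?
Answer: -389884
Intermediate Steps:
x(E) = (5 + E)**2
L(c) = (5 + c)**2
Z(F) = F + F**2 + F*(2 + F) (Z(F) = (F**2 + (F + 2)*F) + F = (F**2 + (2 + F)*F) + F = (F**2 + F*(2 + F)) + F = F + F**2 + F*(2 + F))
d(q, A) = A + q + (5 + A)**2*(3 + 2*(5 + A)**2) (d(q, A) = (q + A) + (5 + A)**2*(3 + 2*(5 + A)**2) = (A + q) + (5 + A)**2*(3 + 2*(5 + A)**2) = A + q + (5 + A)**2*(3 + 2*(5 + A)**2))
388 - d(-29, 16) = 388 - (16 - 29 + (5 + 16)**2*(3 + 2*(5 + 16)**2)) = 388 - (16 - 29 + 21**2*(3 + 2*21**2)) = 388 - (16 - 29 + 441*(3 + 2*441)) = 388 - (16 - 29 + 441*(3 + 882)) = 388 - (16 - 29 + 441*885) = 388 - (16 - 29 + 390285) = 388 - 1*390272 = 388 - 390272 = -389884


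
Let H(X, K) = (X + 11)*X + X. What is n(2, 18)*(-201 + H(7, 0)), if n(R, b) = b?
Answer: -1224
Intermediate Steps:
H(X, K) = X + X*(11 + X) (H(X, K) = (11 + X)*X + X = X*(11 + X) + X = X + X*(11 + X))
n(2, 18)*(-201 + H(7, 0)) = 18*(-201 + 7*(12 + 7)) = 18*(-201 + 7*19) = 18*(-201 + 133) = 18*(-68) = -1224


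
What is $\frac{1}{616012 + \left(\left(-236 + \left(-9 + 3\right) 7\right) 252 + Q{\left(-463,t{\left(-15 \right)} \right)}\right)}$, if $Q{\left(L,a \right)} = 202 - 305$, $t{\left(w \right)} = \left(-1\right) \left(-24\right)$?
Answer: $\frac{1}{545853} \approx 1.832 \cdot 10^{-6}$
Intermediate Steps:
$t{\left(w \right)} = 24$
$Q{\left(L,a \right)} = -103$ ($Q{\left(L,a \right)} = 202 - 305 = -103$)
$\frac{1}{616012 + \left(\left(-236 + \left(-9 + 3\right) 7\right) 252 + Q{\left(-463,t{\left(-15 \right)} \right)}\right)} = \frac{1}{616012 + \left(\left(-236 + \left(-9 + 3\right) 7\right) 252 - 103\right)} = \frac{1}{616012 + \left(\left(-236 - 42\right) 252 - 103\right)} = \frac{1}{616012 - 70159} = \frac{1}{545853}$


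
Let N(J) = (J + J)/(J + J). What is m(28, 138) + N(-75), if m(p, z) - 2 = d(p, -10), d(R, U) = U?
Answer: -7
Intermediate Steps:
N(J) = 1 (N(J) = (2*J)/((2*J)) = (2*J)*(1/(2*J)) = 1)
m(p, z) = -8 (m(p, z) = 2 - 10 = -8)
m(28, 138) + N(-75) = -8 + 1 = -7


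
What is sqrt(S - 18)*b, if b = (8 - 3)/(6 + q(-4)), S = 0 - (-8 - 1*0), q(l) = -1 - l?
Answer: 5*I*sqrt(10)/9 ≈ 1.7568*I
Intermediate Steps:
S = 8 (S = 0 - (-8 + 0) = 0 - 1*(-8) = 0 + 8 = 8)
b = 5/9 (b = (8 - 3)/(6 + (-1 - 1*(-4))) = 5/(6 + (-1 + 4)) = 5/(6 + 3) = 5/9 ≈ 0.55556)
sqrt(S - 18)*b = sqrt(8 - 18)*(5/9) = sqrt(-10)*(5/9) = (I*sqrt(10))*(5/9) = 5*I*sqrt(10)/9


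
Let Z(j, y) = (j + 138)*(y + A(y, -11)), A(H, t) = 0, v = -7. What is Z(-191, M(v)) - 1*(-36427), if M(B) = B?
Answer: 36798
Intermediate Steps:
Z(j, y) = y*(138 + j) (Z(j, y) = (j + 138)*(y + 0) = (138 + j)*y = y*(138 + j))
Z(-191, M(v)) - 1*(-36427) = -7*(138 - 191) - 1*(-36427) = -7*(-53) + 36427 = 371 + 36427 = 36798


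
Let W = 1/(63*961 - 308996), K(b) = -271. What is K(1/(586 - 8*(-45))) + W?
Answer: -67330764/248453 ≈ -271.00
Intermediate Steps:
W = -1/248453 (W = 1/(60543 - 308996) = 1/(-248453) = -1/248453 ≈ -4.0249e-6)
K(1/(586 - 8*(-45))) + W = -271 - 1/248453 = -67330764/248453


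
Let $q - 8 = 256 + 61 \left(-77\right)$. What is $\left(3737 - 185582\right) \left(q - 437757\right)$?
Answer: $80410040550$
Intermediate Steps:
$q = -4433$ ($q = 8 + \left(256 + 61 \left(-77\right)\right) = 8 + \left(256 - 4697\right) = 8 - 4441 = -4433$)
$\left(3737 - 185582\right) \left(q - 437757\right) = \left(3737 - 185582\right) \left(-4433 - 437757\right) = \left(-181845\right) \left(-442190\right) = 80410040550$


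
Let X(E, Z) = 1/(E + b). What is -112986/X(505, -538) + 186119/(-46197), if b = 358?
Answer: -4504527276965/46197 ≈ -9.7507e+7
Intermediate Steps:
X(E, Z) = 1/(358 + E) (X(E, Z) = 1/(E + 358) = 1/(358 + E))
-112986/X(505, -538) + 186119/(-46197) = -112986/(1/(358 + 505)) + 186119/(-46197) = -112986/(1/863) + 186119*(-1/46197) = -112986/1/863 - 186119/46197 = -112986*863 - 186119/46197 = -97506918 - 186119/46197 = -4504527276965/46197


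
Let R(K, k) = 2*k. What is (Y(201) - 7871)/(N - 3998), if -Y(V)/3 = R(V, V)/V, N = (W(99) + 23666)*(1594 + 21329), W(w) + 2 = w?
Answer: -7877/544715251 ≈ -1.4461e-5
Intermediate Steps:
W(w) = -2 + w
N = 544719249 (N = ((-2 + 99) + 23666)*(1594 + 21329) = (97 + 23666)*22923 = 23763*22923 = 544719249)
Y(V) = -6 (Y(V) = -3*2*V/V = -3*2 = -6)
(Y(201) - 7871)/(N - 3998) = (-6 - 7871)/(544719249 - 3998) = -7877/544715251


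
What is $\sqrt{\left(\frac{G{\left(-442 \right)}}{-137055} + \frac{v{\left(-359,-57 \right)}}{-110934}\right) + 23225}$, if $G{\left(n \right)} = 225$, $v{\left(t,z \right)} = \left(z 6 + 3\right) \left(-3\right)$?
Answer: $\frac{\sqrt{294582604202753355298}}{112622662} \approx 152.4$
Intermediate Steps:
$v{\left(t,z \right)} = -9 - 18 z$ ($v{\left(t,z \right)} = \left(6 z + 3\right) \left(-3\right) = \left(3 + 6 z\right) \left(-3\right) = -9 - 18 z$)
$\sqrt{\left(\frac{G{\left(-442 \right)}}{-137055} + \frac{v{\left(-359,-57 \right)}}{-110934}\right) + 23225} = \sqrt{\left(\frac{225}{-137055} + \frac{-9 - -1026}{-110934}\right) + 23225} = \sqrt{\left(225 \left(- \frac{1}{137055}\right) + \left(-9 + 1026\right) \left(- \frac{1}{110934}\right)\right) + 23225} = \sqrt{\left(- \frac{15}{9137} + 1017 \left(- \frac{1}{110934}\right)\right) + 23225} = \sqrt{\left(- \frac{15}{9137} - \frac{113}{12326}\right) + 23225} = \sqrt{- \frac{1217371}{112622662} + 23225} = \sqrt{\frac{2615660107579}{112622662}} = \frac{\sqrt{294582604202753355298}}{112622662}$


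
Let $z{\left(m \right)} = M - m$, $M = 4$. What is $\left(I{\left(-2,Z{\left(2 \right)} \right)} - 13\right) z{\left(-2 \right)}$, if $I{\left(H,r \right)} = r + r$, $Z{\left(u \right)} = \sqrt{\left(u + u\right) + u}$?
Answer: $-78 + 12 \sqrt{6} \approx -48.606$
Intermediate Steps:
$Z{\left(u \right)} = \sqrt{3} \sqrt{u}$ ($Z{\left(u \right)} = \sqrt{2 u + u} = \sqrt{3 u} = \sqrt{3} \sqrt{u}$)
$I{\left(H,r \right)} = 2 r$
$z{\left(m \right)} = 4 - m$
$\left(I{\left(-2,Z{\left(2 \right)} \right)} - 13\right) z{\left(-2 \right)} = \left(2 \sqrt{3} \sqrt{2} - 13\right) \left(4 - -2\right) = \left(2 \sqrt{6} - 13\right) \left(4 + 2\right) = \left(-13 + 2 \sqrt{6}\right) 6 = -78 + 12 \sqrt{6}$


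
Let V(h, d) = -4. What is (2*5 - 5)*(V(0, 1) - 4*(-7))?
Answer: 120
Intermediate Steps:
(2*5 - 5)*(V(0, 1) - 4*(-7)) = (2*5 - 5)*(-4 - 4*(-7)) = (10 - 5)*(-4 + 28) = 5*24 = 120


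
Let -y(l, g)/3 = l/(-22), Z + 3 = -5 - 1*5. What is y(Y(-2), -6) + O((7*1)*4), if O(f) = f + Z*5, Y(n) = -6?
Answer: -416/11 ≈ -37.818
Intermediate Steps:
Z = -13 (Z = -3 + (-5 - 1*5) = -3 + (-5 - 5) = -3 - 10 = -13)
O(f) = -65 + f (O(f) = f - 13*5 = f - 65 = -65 + f)
y(l, g) = 3*l/22 (y(l, g) = -3*l/(-22) = -3*l*(-1)/22 = -(-3)*l/22 = 3*l/22)
y(Y(-2), -6) + O((7*1)*4) = (3/22)*(-6) + (-65 + (7*1)*4) = -9/11 + (-65 + 7*4) = -9/11 + (-65 + 28) = -9/11 - 37 = -416/11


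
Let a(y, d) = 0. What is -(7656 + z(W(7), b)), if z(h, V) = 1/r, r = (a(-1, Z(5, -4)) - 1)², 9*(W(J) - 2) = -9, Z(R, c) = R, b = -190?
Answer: -7657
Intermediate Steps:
W(J) = 1 (W(J) = 2 + (⅑)*(-9) = 2 - 1 = 1)
r = 1 (r = (0 - 1)² = (-1)² = 1)
z(h, V) = 1 (z(h, V) = 1/1 = 1)
-(7656 + z(W(7), b)) = -(7656 + 1) = -1*7657 = -7657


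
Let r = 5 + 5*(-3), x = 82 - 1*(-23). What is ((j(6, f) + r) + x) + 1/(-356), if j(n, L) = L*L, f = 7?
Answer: 51263/356 ≈ 144.00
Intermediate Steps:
j(n, L) = L²
x = 105 (x = 82 + 23 = 105)
r = -10 (r = 5 - 15 = -10)
((j(6, f) + r) + x) + 1/(-356) = ((7² - 10) + 105) + 1/(-356) = ((49 - 10) + 105) - 1/356 = (39 + 105) - 1/356 = 144 - 1/356 = 51263/356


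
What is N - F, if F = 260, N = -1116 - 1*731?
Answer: -2107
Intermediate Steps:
N = -1847 (N = -1116 - 731 = -1847)
N - F = -1847 - 1*260 = -1847 - 260 = -2107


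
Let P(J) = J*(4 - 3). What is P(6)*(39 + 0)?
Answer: 234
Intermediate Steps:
P(J) = J (P(J) = J*1 = J)
P(6)*(39 + 0) = 6*(39 + 0) = 6*39 = 234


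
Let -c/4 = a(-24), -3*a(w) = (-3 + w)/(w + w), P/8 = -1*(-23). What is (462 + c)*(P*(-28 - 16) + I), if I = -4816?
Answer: -5975028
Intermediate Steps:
P = 184 (P = 8*(-1*(-23)) = 8*23 = 184)
a(w) = -(-3 + w)/(6*w) (a(w) = -(-3 + w)/(3*(w + w)) = -(-3 + w)/(3*(2*w)) = -(-3 + w)*1/(2*w)/3 = -(-3 + w)/(6*w))
c = ¾ (c = -2*(3 - 1*(-24))/(3*(-24)) = -2*(-1)*(3 + 24)/(3*24) = -2*(-1)*27/(3*24) = -4*(-3/16) = ¾ ≈ 0.75000)
(462 + c)*(P*(-28 - 16) + I) = (462 + ¾)*(184*(-28 - 16) - 4816) = 1851*(184*(-44) - 4816)/4 = 1851*(-8096 - 4816)/4 = (1851/4)*(-12912) = -5975028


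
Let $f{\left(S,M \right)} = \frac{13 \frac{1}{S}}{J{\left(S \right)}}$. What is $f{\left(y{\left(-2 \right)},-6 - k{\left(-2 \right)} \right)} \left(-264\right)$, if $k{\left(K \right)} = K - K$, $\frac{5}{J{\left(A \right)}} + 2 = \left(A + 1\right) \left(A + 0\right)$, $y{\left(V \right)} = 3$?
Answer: $-2288$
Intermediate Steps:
$J{\left(A \right)} = \frac{5}{-2 + A \left(1 + A\right)}$ ($J{\left(A \right)} = \frac{5}{-2 + \left(A + 1\right) \left(A + 0\right)} = \frac{5}{-2 + \left(1 + A\right) A} = \frac{5}{-2 + A \left(1 + A\right)}$)
$k{\left(K \right)} = 0$
$f{\left(S,M \right)} = \frac{13 \left(- \frac{2}{5} + \frac{S}{5} + \frac{S^{2}}{5}\right)}{S}$ ($f{\left(S,M \right)} = \frac{13 \frac{1}{S}}{5 \frac{1}{-2 + S + S^{2}}} = \frac{13}{S} \left(- \frac{2}{5} + \frac{S}{5} + \frac{S^{2}}{5}\right) = \frac{13 \left(- \frac{2}{5} + \frac{S}{5} + \frac{S^{2}}{5}\right)}{S}$)
$f{\left(y{\left(-2 \right)},-6 - k{\left(-2 \right)} \right)} \left(-264\right) = \frac{13 \left(-2 + 3 + 3^{2}\right)}{5 \cdot 3} \left(-264\right) = \frac{13}{5} \cdot \frac{1}{3} \left(-2 + 3 + 9\right) \left(-264\right) = \frac{13}{5} \cdot \frac{1}{3} \cdot 10 \left(-264\right) = \frac{26}{3} \left(-264\right) = -2288$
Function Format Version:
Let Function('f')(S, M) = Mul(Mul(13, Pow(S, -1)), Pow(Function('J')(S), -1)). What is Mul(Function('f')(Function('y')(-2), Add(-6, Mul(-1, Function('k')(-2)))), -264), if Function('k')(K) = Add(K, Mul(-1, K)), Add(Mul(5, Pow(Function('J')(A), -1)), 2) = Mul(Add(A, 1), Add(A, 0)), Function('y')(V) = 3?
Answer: -2288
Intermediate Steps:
Function('J')(A) = Mul(5, Pow(Add(-2, Mul(A, Add(1, A))), -1)) (Function('J')(A) = Mul(5, Pow(Add(-2, Mul(Add(A, 1), Add(A, 0))), -1)) = Mul(5, Pow(Add(-2, Mul(Add(1, A), A)), -1)) = Mul(5, Pow(Add(-2, Mul(A, Add(1, A))), -1)))
Function('k')(K) = 0
Function('f')(S, M) = Mul(13, Pow(S, -1), Add(Rational(-2, 5), Mul(Rational(1, 5), S), Mul(Rational(1, 5), Pow(S, 2)))) (Function('f')(S, M) = Mul(Mul(13, Pow(S, -1)), Pow(Mul(5, Pow(Add(-2, S, Pow(S, 2)), -1)), -1)) = Mul(Mul(13, Pow(S, -1)), Add(Rational(-2, 5), Mul(Rational(1, 5), S), Mul(Rational(1, 5), Pow(S, 2)))) = Mul(13, Pow(S, -1), Add(Rational(-2, 5), Mul(Rational(1, 5), S), Mul(Rational(1, 5), Pow(S, 2)))))
Mul(Function('f')(Function('y')(-2), Add(-6, Mul(-1, Function('k')(-2)))), -264) = Mul(Mul(Rational(13, 5), Pow(3, -1), Add(-2, 3, Pow(3, 2))), -264) = Mul(Mul(Rational(13, 5), Rational(1, 3), Add(-2, 3, 9)), -264) = Mul(Mul(Rational(13, 5), Rational(1, 3), 10), -264) = Mul(Rational(26, 3), -264) = -2288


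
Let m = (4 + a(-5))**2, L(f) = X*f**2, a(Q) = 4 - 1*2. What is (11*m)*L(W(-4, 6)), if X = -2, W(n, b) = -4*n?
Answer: -202752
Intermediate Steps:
a(Q) = 2 (a(Q) = 4 - 2 = 2)
L(f) = -2*f**2
m = 36 (m = (4 + 2)**2 = 6**2 = 36)
(11*m)*L(W(-4, 6)) = (11*36)*(-2*(-4*(-4))**2) = 396*(-2*16**2) = 396*(-2*256) = 396*(-512) = -202752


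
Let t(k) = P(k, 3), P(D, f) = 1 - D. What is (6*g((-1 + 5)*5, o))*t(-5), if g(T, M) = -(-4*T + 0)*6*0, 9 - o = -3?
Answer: 0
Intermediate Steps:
o = 12 (o = 9 - 1*(-3) = 9 + 3 = 12)
g(T, M) = 0 (g(T, M) = --4*T*6*0 = -(-24*T)*0 = -1*0 = 0)
t(k) = 1 - k
(6*g((-1 + 5)*5, o))*t(-5) = (6*0)*(1 - 1*(-5)) = 0*(1 + 5) = 0*6 = 0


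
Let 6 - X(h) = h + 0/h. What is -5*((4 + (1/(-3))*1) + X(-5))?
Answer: -220/3 ≈ -73.333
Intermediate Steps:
X(h) = 6 - h (X(h) = 6 - (h + 0/h) = 6 - (h + 0) = 6 - h)
-5*((4 + (1/(-3))*1) + X(-5)) = -5*((4 + (1/(-3))*1) + (6 - 1*(-5))) = -5*((4 + (1*(-⅓))*1) + (6 + 5)) = -5*((4 - ⅓*1) + 11) = -5*((4 - ⅓) + 11) = -5*(11/3 + 11) = -5*44/3 = -220/3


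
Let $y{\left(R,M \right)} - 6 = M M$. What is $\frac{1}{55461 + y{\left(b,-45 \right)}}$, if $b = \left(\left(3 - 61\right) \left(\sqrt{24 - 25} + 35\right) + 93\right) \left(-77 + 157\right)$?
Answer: $\frac{1}{57492} \approx 1.7394 \cdot 10^{-5}$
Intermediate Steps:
$b = -154960 - 4640 i$ ($b = \left(- 58 \left(\sqrt{-1} + 35\right) + 93\right) 80 = \left(- 58 \left(i + 35\right) + 93\right) 80 = \left(- 58 \left(35 + i\right) + 93\right) 80 = \left(\left(-2030 - 58 i\right) + 93\right) 80 = \left(-1937 - 58 i\right) 80 = -154960 - 4640 i \approx -1.5496 \cdot 10^{5} - 4640.0 i$)
$y{\left(R,M \right)} = 6 + M^{2}$ ($y{\left(R,M \right)} = 6 + M M = 6 + M^{2}$)
$\frac{1}{55461 + y{\left(b,-45 \right)}} = \frac{1}{55461 + \left(6 + \left(-45\right)^{2}\right)} = \frac{1}{55461 + \left(6 + 2025\right)} = \frac{1}{55461 + 2031} = \frac{1}{57492}$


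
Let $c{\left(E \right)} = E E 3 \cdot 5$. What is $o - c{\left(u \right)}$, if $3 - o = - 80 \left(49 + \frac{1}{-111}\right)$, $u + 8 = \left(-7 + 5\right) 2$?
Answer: $\frac{195613}{111} \approx 1762.3$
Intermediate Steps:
$u = -12$ ($u = -8 + \left(-7 + 5\right) 2 = -8 - 4 = -12$)
$o = \frac{435373}{111}$ ($o = 3 - - 80 \left(49 + \frac{1}{-111}\right) = 3 - - 80 \left(49 - \frac{1}{111}\right) = 3 - \left(-80\right) \frac{5438}{111} = 3 - - \frac{435040}{111} = 3 + \frac{435040}{111} = \frac{435373}{111} \approx 3922.3$)
$c{\left(E \right)} = 15 E^{2}$ ($c{\left(E \right)} = E^{2} \cdot 3 \cdot 5 = 3 E^{2} \cdot 5 = 15 E^{2}$)
$o - c{\left(u \right)} = \frac{435373}{111} - 15 \left(-12\right)^{2} = \frac{435373}{111} - 15 \cdot 144 = \frac{435373}{111} - 2160 = \frac{195613}{111}$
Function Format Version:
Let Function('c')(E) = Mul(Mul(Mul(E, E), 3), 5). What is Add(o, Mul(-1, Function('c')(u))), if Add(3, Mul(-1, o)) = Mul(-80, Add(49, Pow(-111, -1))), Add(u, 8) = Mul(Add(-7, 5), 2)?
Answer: Rational(195613, 111) ≈ 1762.3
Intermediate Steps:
u = -12 (u = Add(-8, Mul(Add(-7, 5), 2)) = Add(-8, Mul(-2, 2)) = Add(-8, -4) = -12)
o = Rational(435373, 111) (o = Add(3, Mul(-1, Mul(-80, Add(49, Pow(-111, -1))))) = Add(3, Mul(-1, Mul(-80, Add(49, Rational(-1, 111))))) = Add(3, Mul(-1, Mul(-80, Rational(5438, 111)))) = Add(3, Mul(-1, Rational(-435040, 111))) = Add(3, Rational(435040, 111)) = Rational(435373, 111) ≈ 3922.3)
Function('c')(E) = Mul(15, Pow(E, 2)) (Function('c')(E) = Mul(Mul(Pow(E, 2), 3), 5) = Mul(Mul(3, Pow(E, 2)), 5) = Mul(15, Pow(E, 2)))
Add(o, Mul(-1, Function('c')(u))) = Add(Rational(435373, 111), Mul(-1, Mul(15, Pow(-12, 2)))) = Add(Rational(435373, 111), Mul(-1, Mul(15, 144))) = Add(Rational(435373, 111), Mul(-1, 2160)) = Add(Rational(435373, 111), -2160) = Rational(195613, 111)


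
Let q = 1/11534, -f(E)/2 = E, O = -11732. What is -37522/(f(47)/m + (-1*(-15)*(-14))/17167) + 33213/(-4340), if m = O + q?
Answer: 189143640795305064663/21275013177460 ≈ 8.8904e+6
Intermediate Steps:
f(E) = -2*E
q = 1/11534 ≈ 8.6700e-5
m = -135316887/11534 (m = -11732 + 1/11534 = -135316887/11534 ≈ -11732.)
-37522/(f(47)/m + (-1*(-15)*(-14))/17167) + 33213/(-4340) = -37522/((-2*47)/(-135316887/11534) + (-1*(-15)*(-14))/17167) + 33213/(-4340) = -37522/(-94*(-11534/135316887) + (15*(-14))*(1/17167)) + 33213*(-1/4340) = -37522/(1084196/135316887 - 210*1/17167) - 33213/4340 = -37522/(1084196/135316887 - 210/17167) - 33213/4340 = -37522/(-9804153538/2322984999129) - 33213/4340 = -37522*(-2322984999129/9804153538) - 33213/4340 = 43581521568659169/4902076769 - 33213/4340 = 189143640795305064663/21275013177460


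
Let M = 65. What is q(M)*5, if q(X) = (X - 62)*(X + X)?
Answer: 1950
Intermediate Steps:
q(X) = 2*X*(-62 + X) (q(X) = (-62 + X)*(2*X) = 2*X*(-62 + X))
q(M)*5 = (2*65*(-62 + 65))*5 = (2*65*3)*5 = 390*5 = 1950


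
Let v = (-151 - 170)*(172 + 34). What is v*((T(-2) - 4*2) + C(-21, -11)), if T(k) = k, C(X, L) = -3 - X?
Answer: -529008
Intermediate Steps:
v = -66126 (v = -321*206 = -66126)
v*((T(-2) - 4*2) + C(-21, -11)) = -66126*((-2 - 4*2) + (-3 - 1*(-21))) = -66126*((-2 - 8) + (-3 + 21)) = -66126*(-10 + 18) = -66126*8 = -529008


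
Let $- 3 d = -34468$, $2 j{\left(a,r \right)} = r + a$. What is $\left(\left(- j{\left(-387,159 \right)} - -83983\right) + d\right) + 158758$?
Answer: $\frac{763033}{3} \approx 2.5434 \cdot 10^{5}$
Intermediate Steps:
$j{\left(a,r \right)} = \frac{a}{2} + \frac{r}{2}$ ($j{\left(a,r \right)} = \frac{r + a}{2} = \frac{a + r}{2} = \frac{a}{2} + \frac{r}{2}$)
$d = \frac{34468}{3}$ ($d = \left(- \frac{1}{3}\right) \left(-34468\right) = \frac{34468}{3} \approx 11489.0$)
$\left(\left(- j{\left(-387,159 \right)} - -83983\right) + d\right) + 158758 = \left(\left(- (\frac{1}{2} \left(-387\right) + \frac{1}{2} \cdot 159) - -83983\right) + \frac{34468}{3}\right) + 158758 = \left(\left(- (- \frac{387}{2} + \frac{159}{2}) + 83983\right) + \frac{34468}{3}\right) + 158758 = \left(\left(\left(-1\right) \left(-114\right) + 83983\right) + \frac{34468}{3}\right) + 158758 = \left(\left(114 + 83983\right) + \frac{34468}{3}\right) + 158758 = \left(84097 + \frac{34468}{3}\right) + 158758 = \frac{286759}{3} + 158758 = \frac{763033}{3}$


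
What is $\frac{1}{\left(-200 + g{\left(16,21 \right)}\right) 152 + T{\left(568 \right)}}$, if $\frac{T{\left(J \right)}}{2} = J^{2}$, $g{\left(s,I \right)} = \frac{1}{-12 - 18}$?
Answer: $\frac{15}{9222644} \approx 1.6264 \cdot 10^{-6}$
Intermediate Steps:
$g{\left(s,I \right)} = - \frac{1}{30}$ ($g{\left(s,I \right)} = \frac{1}{-30} = - \frac{1}{30}$)
$T{\left(J \right)} = 2 J^{2}$
$\frac{1}{\left(-200 + g{\left(16,21 \right)}\right) 152 + T{\left(568 \right)}} = \frac{1}{\left(-200 - \frac{1}{30}\right) 152 + 2 \cdot 568^{2}} = \frac{1}{\left(- \frac{6001}{30}\right) 152 + 2 \cdot 322624} = \frac{1}{- \frac{456076}{15} + 645248} = \frac{1}{\frac{9222644}{15}} = \frac{15}{9222644}$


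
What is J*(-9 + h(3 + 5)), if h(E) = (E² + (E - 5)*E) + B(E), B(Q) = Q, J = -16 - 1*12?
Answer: -2436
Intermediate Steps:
J = -28 (J = -16 - 12 = -28)
h(E) = E + E² + E*(-5 + E) (h(E) = (E² + (E - 5)*E) + E = (E² + (-5 + E)*E) + E = (E² + E*(-5 + E)) + E = E + E² + E*(-5 + E))
J*(-9 + h(3 + 5)) = -28*(-9 + 2*(3 + 5)*(-2 + (3 + 5))) = -28*(-9 + 2*8*(-2 + 8)) = -28*(-9 + 2*8*6) = -28*(-9 + 96) = -28*87 = -2436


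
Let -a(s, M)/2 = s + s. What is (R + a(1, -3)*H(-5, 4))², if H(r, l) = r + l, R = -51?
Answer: 2209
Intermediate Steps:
a(s, M) = -4*s (a(s, M) = -2*(s + s) = -4*s)
H(r, l) = l + r
(R + a(1, -3)*H(-5, 4))² = (-51 + (-4*1)*(4 - 5))² = (-51 - 4*(-1))² = (-51 + 4)² = (-47)² = 2209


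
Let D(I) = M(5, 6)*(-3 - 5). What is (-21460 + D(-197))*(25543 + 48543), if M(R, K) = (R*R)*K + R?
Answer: -1681752200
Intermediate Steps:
M(R, K) = R + K*R**2 (M(R, K) = R**2*K + R = K*R**2 + R = R + K*R**2)
D(I) = -1240 (D(I) = (5*(1 + 6*5))*(-3 - 5) = (5*(1 + 30))*(-8) = (5*31)*(-8) = 155*(-8) = -1240)
(-21460 + D(-197))*(25543 + 48543) = (-21460 - 1240)*(25543 + 48543) = -22700*74086 = -1681752200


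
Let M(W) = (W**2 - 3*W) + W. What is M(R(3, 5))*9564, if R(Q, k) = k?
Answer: 143460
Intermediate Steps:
M(W) = W**2 - 2*W
M(R(3, 5))*9564 = (5*(-2 + 5))*9564 = (5*3)*9564 = 15*9564 = 143460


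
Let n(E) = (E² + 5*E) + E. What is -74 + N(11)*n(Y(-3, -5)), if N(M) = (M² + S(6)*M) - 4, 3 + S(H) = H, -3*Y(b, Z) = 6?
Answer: -1274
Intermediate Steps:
Y(b, Z) = -2 (Y(b, Z) = -⅓*6 = -2)
S(H) = -3 + H
n(E) = E² + 6*E
N(M) = -4 + M² + 3*M (N(M) = (M² + (-3 + 6)*M) - 4 = (M² + 3*M) - 4 = -4 + M² + 3*M)
-74 + N(11)*n(Y(-3, -5)) = -74 + (-4 + 11² + 3*11)*(-2*(6 - 2)) = -74 + (-4 + 121 + 33)*(-2*4) = -74 + 150*(-8) = -74 - 1200 = -1274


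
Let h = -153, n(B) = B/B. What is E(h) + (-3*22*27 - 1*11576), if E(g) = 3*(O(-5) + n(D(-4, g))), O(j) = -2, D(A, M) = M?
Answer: -13361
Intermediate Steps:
n(B) = 1
E(g) = -3 (E(g) = 3*(-2 + 1) = 3*(-1) = -3)
E(h) + (-3*22*27 - 1*11576) = -3 + (-3*22*27 - 1*11576) = -3 + (-66*27 - 11576) = -3 + (-1782 - 11576) = -3 - 13358 = -13361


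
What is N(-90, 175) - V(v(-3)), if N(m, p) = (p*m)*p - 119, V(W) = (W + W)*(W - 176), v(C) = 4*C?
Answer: -2760881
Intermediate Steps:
V(W) = 2*W*(-176 + W) (V(W) = (2*W)*(-176 + W) = 2*W*(-176 + W))
N(m, p) = -119 + m*p**2 (N(m, p) = (m*p)*p - 119 = m*p**2 - 119 = -119 + m*p**2)
N(-90, 175) - V(v(-3)) = (-119 - 90*175**2) - 2*4*(-3)*(-176 + 4*(-3)) = (-119 - 90*30625) - 2*(-12)*(-176 - 12) = (-119 - 2756250) - 2*(-12)*(-188) = -2756369 - 1*4512 = -2756369 - 4512 = -2760881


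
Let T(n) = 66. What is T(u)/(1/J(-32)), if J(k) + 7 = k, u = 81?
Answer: -2574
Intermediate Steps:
J(k) = -7 + k
T(u)/(1/J(-32)) = 66/(1/(-7 - 32)) = 66/(1/(-39)) = 66/(-1/39) = 66*(-39) = -2574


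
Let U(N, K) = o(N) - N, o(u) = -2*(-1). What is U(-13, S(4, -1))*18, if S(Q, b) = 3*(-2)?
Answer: 270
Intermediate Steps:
S(Q, b) = -6
o(u) = 2
U(N, K) = 2 - N
U(-13, S(4, -1))*18 = (2 - 1*(-13))*18 = (2 + 13)*18 = 15*18 = 270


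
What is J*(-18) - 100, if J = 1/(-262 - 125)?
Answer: -4298/43 ≈ -99.953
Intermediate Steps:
J = -1/387 (J = 1/(-387) = -1/387 ≈ -0.0025840)
J*(-18) - 100 = -1/387*(-18) - 100 = 2/43 - 100 = -4298/43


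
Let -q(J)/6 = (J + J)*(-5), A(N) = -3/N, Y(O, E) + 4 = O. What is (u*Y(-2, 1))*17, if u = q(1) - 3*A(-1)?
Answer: -5202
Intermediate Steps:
Y(O, E) = -4 + O
q(J) = 60*J (q(J) = -6*(J + J)*(-5) = -6*2*J*(-5) = -(-60)*J = 60*J)
u = 51 (u = 60*1 - (-9)/(-1) = 60 - (-9)*(-1) = 60 - 3*3 = 60 - 9 = 51)
(u*Y(-2, 1))*17 = (51*(-4 - 2))*17 = (51*(-6))*17 = -306*17 = -5202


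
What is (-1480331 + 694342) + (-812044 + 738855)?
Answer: -859178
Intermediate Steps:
(-1480331 + 694342) + (-812044 + 738855) = -785989 - 73189 = -859178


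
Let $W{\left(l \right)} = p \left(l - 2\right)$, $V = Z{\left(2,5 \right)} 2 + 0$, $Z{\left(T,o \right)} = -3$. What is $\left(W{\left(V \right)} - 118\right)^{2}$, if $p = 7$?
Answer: $30276$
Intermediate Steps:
$V = -6$ ($V = \left(-3\right) 2 + 0 = -6 + 0 = -6$)
$W{\left(l \right)} = -14 + 7 l$ ($W{\left(l \right)} = 7 \left(l - 2\right) = 7 \left(-2 + l\right) = -14 + 7 l$)
$\left(W{\left(V \right)} - 118\right)^{2} = \left(\left(-14 + 7 \left(-6\right)\right) - 118\right)^{2} = \left(\left(-14 - 42\right) - 118\right)^{2} = \left(-56 - 118\right)^{2} = \left(-174\right)^{2} = 30276$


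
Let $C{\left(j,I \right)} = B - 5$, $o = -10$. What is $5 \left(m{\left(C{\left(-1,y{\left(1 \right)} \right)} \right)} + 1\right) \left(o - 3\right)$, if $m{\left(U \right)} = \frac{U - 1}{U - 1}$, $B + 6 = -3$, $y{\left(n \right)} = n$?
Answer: $-130$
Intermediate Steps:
$B = -9$ ($B = -6 - 3 = -9$)
$C{\left(j,I \right)} = -14$ ($C{\left(j,I \right)} = -9 - 5 = -14$)
$m{\left(U \right)} = 1$ ($m{\left(U \right)} = \frac{-1 + U}{-1 + U} = 1$)
$5 \left(m{\left(C{\left(-1,y{\left(1 \right)} \right)} \right)} + 1\right) \left(o - 3\right) = 5 \left(1 + 1\right) \left(-10 - 3\right) = 5 \cdot 2 \left(-13\right) = 10 \left(-13\right) = -130$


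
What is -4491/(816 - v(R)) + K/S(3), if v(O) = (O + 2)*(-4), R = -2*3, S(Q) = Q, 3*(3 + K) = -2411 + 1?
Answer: -1975619/7200 ≈ -274.39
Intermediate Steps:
K = -2419/3 (K = -3 + (-2411 + 1)/3 = -3 + (⅓)*(-2410) = -3 - 2410/3 = -2419/3 ≈ -806.33)
R = -6
v(O) = -8 - 4*O (v(O) = (2 + O)*(-4) = -8 - 4*O)
-4491/(816 - v(R)) + K/S(3) = -4491/(816 - (-8 - 4*(-6))) - 2419/3/3 = -4491/(816 - (-8 + 24)) - 2419/3*⅓ = -4491/(816 - 1*16) - 2419/9 = -4491/(816 - 16) - 2419/9 = -4491/800 - 2419/9 = -1975619/7200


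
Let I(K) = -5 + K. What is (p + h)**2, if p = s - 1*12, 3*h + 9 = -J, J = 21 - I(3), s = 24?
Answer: 16/9 ≈ 1.7778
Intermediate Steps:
J = 23 (J = 21 - (-5 + 3) = 21 - 1*(-2) = 21 + 2 = 23)
h = -32/3 (h = -3 + (-1*23)/3 = -3 + (1/3)*(-23) = -3 - 23/3 = -32/3 ≈ -10.667)
p = 12 (p = 24 - 1*12 = 24 - 12 = 12)
(p + h)**2 = (12 - 32/3)**2 = (4/3)**2 = 16/9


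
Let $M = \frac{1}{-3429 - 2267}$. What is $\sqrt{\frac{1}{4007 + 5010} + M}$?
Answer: $\frac{9 i \sqrt{32903033}}{6420104} \approx 0.0080412 i$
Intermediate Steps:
$M = - \frac{1}{5696}$ ($M = \frac{1}{-5696} = - \frac{1}{5696} \approx -0.00017556$)
$\sqrt{\frac{1}{4007 + 5010} + M} = \sqrt{\frac{1}{4007 + 5010} - \frac{1}{5696}} = \sqrt{\frac{1}{9017} - \frac{1}{5696}} = \sqrt{- \frac{3321}{51360832}} = \frac{9 i \sqrt{32903033}}{6420104}$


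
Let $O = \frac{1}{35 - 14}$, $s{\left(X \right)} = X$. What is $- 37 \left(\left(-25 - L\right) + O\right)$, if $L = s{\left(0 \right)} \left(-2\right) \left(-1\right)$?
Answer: $\frac{19388}{21} \approx 923.24$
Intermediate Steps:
$O = \frac{1}{21} \approx 0.047619$
$L = 0$ ($L = 0 \left(-2\right) \left(-1\right) = 0 \left(-1\right) = 0$)
$- 37 \left(\left(-25 - L\right) + O\right) = - 37 \left(\left(-25 - 0\right) + \frac{1}{21}\right) = - 37 \left(\left(-25 + 0\right) + \frac{1}{21}\right) = - 37 \left(-25 + \frac{1}{21}\right) = \left(-37\right) \left(- \frac{524}{21}\right) = \frac{19388}{21}$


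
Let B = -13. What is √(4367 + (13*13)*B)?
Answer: √2170 ≈ 46.583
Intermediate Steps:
√(4367 + (13*13)*B) = √(4367 + (13*13)*(-13)) = √(4367 + 169*(-13)) = √(4367 - 2197) = √2170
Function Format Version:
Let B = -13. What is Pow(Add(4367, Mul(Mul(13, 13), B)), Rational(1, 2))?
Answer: Pow(2170, Rational(1, 2)) ≈ 46.583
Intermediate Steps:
Pow(Add(4367, Mul(Mul(13, 13), B)), Rational(1, 2)) = Pow(Add(4367, Mul(Mul(13, 13), -13)), Rational(1, 2)) = Pow(Add(4367, Mul(169, -13)), Rational(1, 2)) = Pow(Add(4367, -2197), Rational(1, 2)) = Pow(2170, Rational(1, 2))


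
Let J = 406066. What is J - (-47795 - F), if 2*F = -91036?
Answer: 408343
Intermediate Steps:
F = -45518 (F = (½)*(-91036) = -45518)
J - (-47795 - F) = 406066 - (-47795 - 1*(-45518)) = 406066 - (-47795 + 45518) = 406066 - 1*(-2277) = 406066 + 2277 = 408343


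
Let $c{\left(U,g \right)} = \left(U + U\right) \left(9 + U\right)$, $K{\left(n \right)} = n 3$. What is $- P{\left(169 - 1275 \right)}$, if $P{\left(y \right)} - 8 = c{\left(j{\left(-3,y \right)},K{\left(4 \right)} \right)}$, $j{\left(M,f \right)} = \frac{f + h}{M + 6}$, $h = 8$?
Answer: $-261332$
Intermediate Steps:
$K{\left(n \right)} = 3 n$
$j{\left(M,f \right)} = \frac{8 + f}{6 + M}$ ($j{\left(M,f \right)} = \frac{f + 8}{M + 6} = \frac{8 + f}{6 + M}$)
$c{\left(U,g \right)} = 2 U \left(9 + U\right)$
$P{\left(y \right)} = 8 + 2 \left(\frac{8}{3} + \frac{y}{3}\right) \left(\frac{35}{3} + \frac{y}{3}\right)$ ($P{\left(y \right)} = 8 + 2 \frac{8 + y}{6 - 3} \left(9 + \frac{8 + y}{6 - 3}\right) = 8 + 2 \frac{8 + y}{3} \left(9 + \frac{8 + y}{3}\right) = 8 + 2 \left(\frac{8}{3} + \frac{y}{3}\right) \left(9 + \left(\frac{8}{3} + \frac{y}{3}\right)\right) = 8 + 2 \left(\frac{8}{3} + \frac{y}{3}\right) \left(\frac{35}{3} + \frac{y}{3}\right)$)
$- P{\left(169 - 1275 \right)} = - (8 + \frac{2 \left(8 + \left(169 - 1275\right)\right) \left(35 + \left(169 - 1275\right)\right)}{9}) = - (8 + \frac{2 \left(8 - 1106\right) \left(35 - 1106\right)}{9}) = - (8 + \frac{2}{9} \left(-1098\right) \left(-1071\right)) = - (8 + 261324) = \left(-1\right) 261332 = -261332$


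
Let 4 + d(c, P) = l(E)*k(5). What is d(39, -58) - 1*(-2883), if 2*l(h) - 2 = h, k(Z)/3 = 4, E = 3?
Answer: 2909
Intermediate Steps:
k(Z) = 12 (k(Z) = 3*4 = 12)
l(h) = 1 + h/2
d(c, P) = 26 (d(c, P) = -4 + (1 + (½)*3)*12 = -4 + (1 + 3/2)*12 = -4 + (5/2)*12 = -4 + 30 = 26)
d(39, -58) - 1*(-2883) = 26 - 1*(-2883) = 26 + 2883 = 2909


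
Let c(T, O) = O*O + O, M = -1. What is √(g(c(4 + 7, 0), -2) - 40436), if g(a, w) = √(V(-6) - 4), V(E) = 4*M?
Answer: √(-40436 + 2*I*√2) ≈ 0.007 + 201.09*I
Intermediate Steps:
V(E) = -4 (V(E) = 4*(-1) = -4)
c(T, O) = O + O² (c(T, O) = O² + O = O + O²)
g(a, w) = 2*I*√2 (g(a, w) = √(-4 - 4) = √(-8) = 2*I*√2)
√(g(c(4 + 7, 0), -2) - 40436) = √(2*I*√2 - 40436) = √(-40436 + 2*I*√2)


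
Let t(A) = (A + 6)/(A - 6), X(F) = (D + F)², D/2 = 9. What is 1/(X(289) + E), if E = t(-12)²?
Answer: 9/848242 ≈ 1.0610e-5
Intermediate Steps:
D = 18 (D = 2*9 = 18)
X(F) = (18 + F)²
t(A) = (6 + A)/(-6 + A)
E = ⅑ (E = ((6 - 12)/(-6 - 12))² = (-6/(-18))² = (-1/18*(-6))² = (⅓)² = ⅑ ≈ 0.11111)
1/(X(289) + E) = 1/((18 + 289)² + ⅑) = 1/(307² + ⅑) = 1/(94249 + ⅑) = 1/(848242/9) = 9/848242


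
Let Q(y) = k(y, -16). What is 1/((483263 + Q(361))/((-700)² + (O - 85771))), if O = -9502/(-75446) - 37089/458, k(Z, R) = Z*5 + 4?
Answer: 6982521667297/8380653943648 ≈ 0.83317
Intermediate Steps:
k(Z, R) = 4 + 5*Z (k(Z, R) = 5*Z + 4 = 4 + 5*Z)
Q(y) = 4 + 5*y
O = -1396932389/17277134 (O = -9502*(-1/75446) - 37089*1/458 = 4751/37723 - 37089/458 = -1396932389/17277134 ≈ -80.854)
1/((483263 + Q(361))/((-700)² + (O - 85771))) = 1/((483263 + (4 + 5*361))/((-700)² + (-1396932389/17277134 - 85771))) = 1/((483263 + (4 + 1805))/(490000 - 1483273992703/17277134)) = 1/((483263 + 1809)/(6982521667297/17277134)) = 1/(485072*(17277134/6982521667297)) = 1/(8380653943648/6982521667297) = 6982521667297/8380653943648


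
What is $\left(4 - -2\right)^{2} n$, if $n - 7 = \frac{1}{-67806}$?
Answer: $\frac{949282}{3767} \approx 252.0$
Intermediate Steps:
$n = \frac{474641}{67806}$ ($n = 7 + \frac{1}{-67806} = 7 - \frac{1}{67806} = \frac{474641}{67806} \approx 7.0$)
$\left(4 - -2\right)^{2} n = \left(4 - -2\right)^{2} \cdot \frac{474641}{67806} = \left(4 + 2\right)^{2} \cdot \frac{474641}{67806} = 6^{2} \cdot \frac{474641}{67806} = 36 \cdot \frac{474641}{67806} = \frac{949282}{3767}$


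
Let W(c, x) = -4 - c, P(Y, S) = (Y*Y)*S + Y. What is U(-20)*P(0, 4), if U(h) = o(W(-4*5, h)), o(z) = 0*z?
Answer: 0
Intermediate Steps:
P(Y, S) = Y + S*Y² (P(Y, S) = Y²*S + Y = S*Y² + Y = Y + S*Y²)
o(z) = 0
U(h) = 0
U(-20)*P(0, 4) = 0*(0*(1 + 4*0)) = 0*(0*(1 + 0)) = 0*(0*1) = 0*0 = 0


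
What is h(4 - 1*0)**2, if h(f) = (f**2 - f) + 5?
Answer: 289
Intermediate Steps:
h(f) = 5 + f**2 - f
h(4 - 1*0)**2 = (5 + (4 - 1*0)**2 - (4 - 1*0))**2 = (5 + (4 + 0)**2 - (4 + 0))**2 = (5 + 4**2 - 1*4)**2 = (5 + 16 - 4)**2 = 17**2 = 289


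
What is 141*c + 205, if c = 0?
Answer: 205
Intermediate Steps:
141*c + 205 = 141*0 + 205 = 0 + 205 = 205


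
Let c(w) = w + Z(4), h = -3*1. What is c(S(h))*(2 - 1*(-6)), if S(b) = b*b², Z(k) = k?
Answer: -184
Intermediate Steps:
h = -3
S(b) = b³
c(w) = 4 + w (c(w) = w + 4 = 4 + w)
c(S(h))*(2 - 1*(-6)) = (4 + (-3)³)*(2 - 1*(-6)) = (4 - 27)*(2 + 6) = -23*8 = -184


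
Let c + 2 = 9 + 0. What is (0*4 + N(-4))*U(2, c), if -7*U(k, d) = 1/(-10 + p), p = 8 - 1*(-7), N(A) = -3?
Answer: 3/35 ≈ 0.085714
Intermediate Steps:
c = 7 (c = -2 + (9 + 0) = -2 + 9 = 7)
p = 15 (p = 8 + 7 = 15)
U(k, d) = -1/35 (U(k, d) = -1/(7*(-10 + 15)) = -⅐/5 = -⅐*⅕ = -1/35)
(0*4 + N(-4))*U(2, c) = (0*4 - 3)*(-1/35) = (0 - 3)*(-1/35) = -3*(-1/35) = 3/35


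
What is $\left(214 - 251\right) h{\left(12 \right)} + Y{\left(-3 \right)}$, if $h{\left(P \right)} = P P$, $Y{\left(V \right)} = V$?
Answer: $-5331$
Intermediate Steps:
$h{\left(P \right)} = P^{2}$
$\left(214 - 251\right) h{\left(12 \right)} + Y{\left(-3 \right)} = \left(214 - 251\right) 12^{2} - 3 = \left(-37\right) 144 - 3 = -5328 - 3 = -5331$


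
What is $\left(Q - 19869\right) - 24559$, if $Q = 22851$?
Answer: $-21577$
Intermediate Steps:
$\left(Q - 19869\right) - 24559 = \left(22851 - 19869\right) - 24559 = 2982 - 24559 = -21577$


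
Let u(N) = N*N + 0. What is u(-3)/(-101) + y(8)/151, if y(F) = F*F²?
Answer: 50353/15251 ≈ 3.3016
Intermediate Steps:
u(N) = N² (u(N) = N² + 0 = N²)
y(F) = F³
u(-3)/(-101) + y(8)/151 = (-3)²/(-101) + 8³/151 = 9*(-1/101) + 512*(1/151) = -9/101 + 512/151 = 50353/15251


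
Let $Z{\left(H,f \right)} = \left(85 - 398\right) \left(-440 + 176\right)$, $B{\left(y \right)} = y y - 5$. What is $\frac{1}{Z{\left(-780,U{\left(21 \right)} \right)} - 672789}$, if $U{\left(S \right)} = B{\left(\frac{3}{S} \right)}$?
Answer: $- \frac{1}{590157} \approx -1.6945 \cdot 10^{-6}$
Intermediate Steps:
$B{\left(y \right)} = -5 + y^{2}$ ($B{\left(y \right)} = y^{2} - 5 = -5 + y^{2}$)
$U{\left(S \right)} = -5 + \frac{9}{S^{2}}$ ($U{\left(S \right)} = -5 + \left(\frac{3}{S}\right)^{2} = -5 + \frac{9}{S^{2}}$)
$Z{\left(H,f \right)} = 82632$ ($Z{\left(H,f \right)} = \left(-313\right) \left(-264\right) = 82632$)
$\frac{1}{Z{\left(-780,U{\left(21 \right)} \right)} - 672789} = \frac{1}{82632 - 672789} = \frac{1}{-590157} = - \frac{1}{590157}$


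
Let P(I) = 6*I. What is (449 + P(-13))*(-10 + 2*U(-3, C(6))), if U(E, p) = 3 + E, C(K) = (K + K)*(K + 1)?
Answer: -3710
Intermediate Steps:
C(K) = 2*K*(1 + K) (C(K) = (2*K)*(1 + K) = 2*K*(1 + K))
(449 + P(-13))*(-10 + 2*U(-3, C(6))) = (449 + 6*(-13))*(-10 + 2*(3 - 3)) = (449 - 78)*(-10 + 2*0) = 371*(-10 + 0) = 371*(-10) = -3710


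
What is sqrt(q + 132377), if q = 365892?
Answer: sqrt(498269) ≈ 705.88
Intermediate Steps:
sqrt(q + 132377) = sqrt(365892 + 132377) = sqrt(498269)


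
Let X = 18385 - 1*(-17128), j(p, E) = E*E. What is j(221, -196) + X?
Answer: 73929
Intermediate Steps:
j(p, E) = E**2
X = 35513 (X = 18385 + 17128 = 35513)
j(221, -196) + X = (-196)**2 + 35513 = 38416 + 35513 = 73929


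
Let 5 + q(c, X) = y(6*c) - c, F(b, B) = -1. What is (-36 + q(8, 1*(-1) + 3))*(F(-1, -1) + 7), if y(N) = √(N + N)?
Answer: -294 + 24*√6 ≈ -235.21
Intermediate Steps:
y(N) = √2*√N (y(N) = √(2*N) = √2*√N)
q(c, X) = -5 - c + 2*√3*√c (q(c, X) = -5 + (√2*√(6*c) - c) = -5 + (√2*(√6*√c) - c) = -5 + (2*√3*√c - c) = -5 + (-c + 2*√3*√c) = -5 - c + 2*√3*√c)
(-36 + q(8, 1*(-1) + 3))*(F(-1, -1) + 7) = (-36 + (-5 - 1*8 + 2*√3*√8))*(-1 + 7) = (-36 + (-5 - 8 + 2*√3*(2*√2)))*6 = (-36 + (-5 - 8 + 4*√6))*6 = (-36 + (-13 + 4*√6))*6 = (-49 + 4*√6)*6 = -294 + 24*√6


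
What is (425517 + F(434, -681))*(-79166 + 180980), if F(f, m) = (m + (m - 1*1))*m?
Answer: 137827648080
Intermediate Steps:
F(f, m) = m*(-1 + 2*m) (F(f, m) = (m + (m - 1))*m = (m + (-1 + m))*m = (-1 + 2*m)*m = m*(-1 + 2*m))
(425517 + F(434, -681))*(-79166 + 180980) = (425517 - 681*(-1 + 2*(-681)))*(-79166 + 180980) = (425517 - 681*(-1 - 1362))*101814 = (425517 - 681*(-1363))*101814 = (425517 + 928203)*101814 = 1353720*101814 = 137827648080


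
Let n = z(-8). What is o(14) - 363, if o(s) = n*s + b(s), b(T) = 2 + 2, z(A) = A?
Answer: -471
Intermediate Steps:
b(T) = 4
n = -8
o(s) = 4 - 8*s (o(s) = -8*s + 4 = 4 - 8*s)
o(14) - 363 = (4 - 8*14) - 363 = (4 - 112) - 363 = -108 - 363 = -471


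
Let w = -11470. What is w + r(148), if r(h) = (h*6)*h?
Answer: 119954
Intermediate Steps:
r(h) = 6*h**2 (r(h) = (6*h)*h = 6*h**2)
w + r(148) = -11470 + 6*148**2 = -11470 + 6*21904 = -11470 + 131424 = 119954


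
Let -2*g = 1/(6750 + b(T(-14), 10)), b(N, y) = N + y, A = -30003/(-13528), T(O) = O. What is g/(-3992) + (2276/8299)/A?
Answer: 1658336969617489/13410881088093408 ≈ 0.12366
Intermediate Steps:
A = 30003/13528 (A = -30003*(-1/13528) = 30003/13528 ≈ 2.2178)
g = -1/13492 (g = -1/(2*(6750 + (-14 + 10))) = -1/(2*(6750 - 4)) = -½/6746 = -½*1/6746 = -1/13492 ≈ -7.4118e-5)
g/(-3992) + (2276/8299)/A = -1/13492/(-3992) + (2276/8299)/(30003/13528) = -1/13492*(-1/3992) + (2276*(1/8299))*(13528/30003) = 1/53860064 + (2276/8299)*(13528/30003) = 1/53860064 + 30789728/248994897 = 1658336969617489/13410881088093408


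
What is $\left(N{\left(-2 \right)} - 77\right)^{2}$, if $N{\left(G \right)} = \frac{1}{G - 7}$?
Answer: $\frac{481636}{81} \approx 5946.1$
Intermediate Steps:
$N{\left(G \right)} = \frac{1}{-7 + G}$
$\left(N{\left(-2 \right)} - 77\right)^{2} = \left(\frac{1}{-7 - 2} - 77\right)^{2} = \left(\frac{1}{-9} - 77\right)^{2} = \left(- \frac{1}{9} - 77\right)^{2} = \left(- \frac{694}{9}\right)^{2} = \frac{481636}{81}$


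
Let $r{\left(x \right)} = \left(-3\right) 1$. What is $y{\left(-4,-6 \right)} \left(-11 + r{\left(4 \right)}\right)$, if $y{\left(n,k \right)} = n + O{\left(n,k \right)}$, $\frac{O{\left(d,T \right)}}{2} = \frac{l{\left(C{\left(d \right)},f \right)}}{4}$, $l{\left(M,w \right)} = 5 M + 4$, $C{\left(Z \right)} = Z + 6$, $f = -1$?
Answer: $-42$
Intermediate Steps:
$C{\left(Z \right)} = 6 + Z$
$l{\left(M,w \right)} = 4 + 5 M$
$r{\left(x \right)} = -3$
$O{\left(d,T \right)} = 17 + \frac{5 d}{2}$ ($O{\left(d,T \right)} = 2 \frac{4 + 5 \left(6 + d\right)}{4} = 2 \left(4 + \left(30 + 5 d\right)\right) \frac{1}{4} = 2 \left(34 + 5 d\right) \frac{1}{4} = 2 \left(\frac{17}{2} + \frac{5 d}{4}\right) = 17 + \frac{5 d}{2}$)
$y{\left(n,k \right)} = 17 + \frac{7 n}{2}$ ($y{\left(n,k \right)} = n + \left(17 + \frac{5 n}{2}\right) = 17 + \frac{7 n}{2}$)
$y{\left(-4,-6 \right)} \left(-11 + r{\left(4 \right)}\right) = \left(17 + \frac{7}{2} \left(-4\right)\right) \left(-11 - 3\right) = \left(17 - 14\right) \left(-14\right) = 3 \left(-14\right) = -42$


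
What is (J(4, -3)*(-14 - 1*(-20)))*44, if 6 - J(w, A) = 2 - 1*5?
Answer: 2376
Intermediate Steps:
J(w, A) = 9 (J(w, A) = 6 - (2 - 1*5) = 6 - (2 - 5) = 6 - 1*(-3) = 6 + 3 = 9)
(J(4, -3)*(-14 - 1*(-20)))*44 = (9*(-14 - 1*(-20)))*44 = (9*(-14 + 20))*44 = (9*6)*44 = 54*44 = 2376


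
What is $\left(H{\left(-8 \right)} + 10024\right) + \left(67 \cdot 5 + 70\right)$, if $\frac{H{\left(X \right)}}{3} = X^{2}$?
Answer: $10621$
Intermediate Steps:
$H{\left(X \right)} = 3 X^{2}$
$\left(H{\left(-8 \right)} + 10024\right) + \left(67 \cdot 5 + 70\right) = \left(3 \left(-8\right)^{2} + 10024\right) + \left(67 \cdot 5 + 70\right) = \left(3 \cdot 64 + 10024\right) + \left(335 + 70\right) = \left(192 + 10024\right) + 405 = 10216 + 405 = 10621$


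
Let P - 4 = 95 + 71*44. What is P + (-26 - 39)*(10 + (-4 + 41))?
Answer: 168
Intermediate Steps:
P = 3223 (P = 4 + (95 + 71*44) = 4 + (95 + 3124) = 4 + 3219 = 3223)
P + (-26 - 39)*(10 + (-4 + 41)) = 3223 + (-26 - 39)*(10 + (-4 + 41)) = 3223 - 65*(10 + 37) = 3223 - 65*47 = 3223 - 3055 = 168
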